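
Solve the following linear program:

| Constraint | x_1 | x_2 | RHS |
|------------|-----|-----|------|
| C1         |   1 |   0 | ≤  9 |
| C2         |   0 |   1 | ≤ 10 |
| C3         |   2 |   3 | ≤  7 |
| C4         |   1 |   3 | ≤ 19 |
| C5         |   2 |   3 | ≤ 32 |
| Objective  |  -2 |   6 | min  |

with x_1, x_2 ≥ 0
x_1 = 3.5, x_2 = 0, z = -7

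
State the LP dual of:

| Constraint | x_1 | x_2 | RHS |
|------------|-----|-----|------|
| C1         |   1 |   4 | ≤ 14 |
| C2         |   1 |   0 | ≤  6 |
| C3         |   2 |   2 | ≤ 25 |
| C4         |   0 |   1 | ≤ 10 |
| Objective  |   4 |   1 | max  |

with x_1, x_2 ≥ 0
Minimize: z = 14y1 + 6y2 + 25y3 + 10y4

Subject to:
  C1: -y1 - y2 - 2y3 ≤ -4
  C2: -4y1 - 2y3 - y4 ≤ -1
  y1, y2, y3, y4 ≥ 0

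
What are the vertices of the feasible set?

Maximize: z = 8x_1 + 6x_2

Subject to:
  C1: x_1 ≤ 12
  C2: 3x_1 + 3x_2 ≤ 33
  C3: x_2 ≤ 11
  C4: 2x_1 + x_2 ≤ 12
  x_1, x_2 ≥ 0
Each vertex is the intersection of two constraint boundaries that also satisfies all remaining constraints:
  x_1 = 0 and x_2 = 0 → (0, 0)
  2x_1 + x_2 = 12 and x_2 = 0 → (6, 0)
  3x_1 + 3x_2 = 33 and 2x_1 + x_2 = 12 → (1, 10)
  3x_1 + 3x_2 = 33 and x_2 = 11 → (0, 11)

Vertices: (0, 0), (6, 0), (1, 10), (0, 11)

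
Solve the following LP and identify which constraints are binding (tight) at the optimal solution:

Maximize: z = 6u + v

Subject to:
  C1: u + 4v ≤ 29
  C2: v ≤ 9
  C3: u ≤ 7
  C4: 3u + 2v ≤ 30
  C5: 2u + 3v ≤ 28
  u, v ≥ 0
Optimal: u = 7, v = 4.5
Binding: C3, C4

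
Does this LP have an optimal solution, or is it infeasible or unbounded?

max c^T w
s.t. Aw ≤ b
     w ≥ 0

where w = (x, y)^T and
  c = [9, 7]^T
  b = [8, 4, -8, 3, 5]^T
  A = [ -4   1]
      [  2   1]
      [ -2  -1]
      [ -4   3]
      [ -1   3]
One constraint requires 2x + y ≤ 4, while the constraint -2x - y ≤ -8 is equivalent to 2x + y ≥ 8. Together they would need 8 ≤ 2x + y ≤ 4, which is impossible since 8 > 4. No point satisfies all constraints.

The feasible region is empty; the LP is infeasible.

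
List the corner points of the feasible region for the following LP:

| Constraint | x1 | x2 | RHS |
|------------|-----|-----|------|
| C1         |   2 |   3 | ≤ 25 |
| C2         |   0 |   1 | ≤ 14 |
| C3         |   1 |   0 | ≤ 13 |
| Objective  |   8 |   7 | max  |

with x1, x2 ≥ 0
Each vertex is the intersection of two constraint boundaries that also satisfies all remaining constraints:
  x1 = 0 and x2 = 0 → (0, 0)
  2x1 + 3x2 = 25 and x2 = 0 → (12.5, 0)
  2x1 + 3x2 = 25 and x1 = 0 → (0, 8.333)

Vertices: (0, 0), (12.5, 0), (0, 8.333)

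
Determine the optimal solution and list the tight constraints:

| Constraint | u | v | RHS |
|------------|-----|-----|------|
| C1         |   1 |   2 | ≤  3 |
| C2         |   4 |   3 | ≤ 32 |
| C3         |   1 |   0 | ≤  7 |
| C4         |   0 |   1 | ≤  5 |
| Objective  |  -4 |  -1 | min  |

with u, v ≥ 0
Optimal: u = 3, v = 0
Slack at optimum:
  C1: slack = 0 (binding)
  C2: slack = 20
  C3: slack = 4
  C4: slack = 5
  u ≥ 0: u = 3
  v ≥ 0: v = 0 (binding)
Binding constraints: C1, v ≥ 0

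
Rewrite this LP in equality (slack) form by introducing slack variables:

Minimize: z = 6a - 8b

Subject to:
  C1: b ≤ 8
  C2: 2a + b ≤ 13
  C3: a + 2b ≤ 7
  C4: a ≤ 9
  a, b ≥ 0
min z = 6a - 8b

s.t.
  b + s1 = 8
  2a + b + s2 = 13
  a + 2b + s3 = 7
  a + s4 = 9
  a, b, s1, s2, s3, s4 ≥ 0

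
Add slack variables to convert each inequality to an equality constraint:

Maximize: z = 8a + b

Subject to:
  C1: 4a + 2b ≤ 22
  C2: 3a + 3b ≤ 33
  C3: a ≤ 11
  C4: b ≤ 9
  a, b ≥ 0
max z = 8a + b

s.t.
  4a + 2b + s1 = 22
  3a + 3b + s2 = 33
  a + s3 = 11
  b + s4 = 9
  a, b, s1, s2, s3, s4 ≥ 0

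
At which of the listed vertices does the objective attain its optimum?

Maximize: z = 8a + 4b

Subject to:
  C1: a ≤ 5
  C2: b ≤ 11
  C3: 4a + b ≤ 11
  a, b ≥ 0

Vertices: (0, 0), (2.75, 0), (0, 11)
Evaluating z = 8a + 4b at each vertex:
  (0, 0): z = 0
  (2.75, 0): z = 22
  (0, 11): z = 44

The largest value is z = 44, attained at (0, 11).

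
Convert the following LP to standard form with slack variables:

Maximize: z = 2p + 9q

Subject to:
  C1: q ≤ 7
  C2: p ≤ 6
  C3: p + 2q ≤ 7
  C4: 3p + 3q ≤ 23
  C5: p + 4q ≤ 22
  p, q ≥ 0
max z = 2p + 9q

s.t.
  q + s1 = 7
  p + s2 = 6
  p + 2q + s3 = 7
  3p + 3q + s4 = 23
  p + 4q + s5 = 22
  p, q, s1, s2, s3, s4, s5 ≥ 0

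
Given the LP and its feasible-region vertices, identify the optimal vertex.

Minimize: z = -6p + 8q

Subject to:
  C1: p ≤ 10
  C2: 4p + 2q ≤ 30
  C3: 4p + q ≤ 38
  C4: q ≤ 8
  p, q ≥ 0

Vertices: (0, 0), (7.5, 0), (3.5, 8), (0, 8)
Evaluating z = -6p + 8q at each vertex:
  (0, 0): z = 0
  (7.5, 0): z = -45
  (3.5, 8): z = 43
  (0, 8): z = 64

The smallest value is z = -45, attained at (7.5, 0).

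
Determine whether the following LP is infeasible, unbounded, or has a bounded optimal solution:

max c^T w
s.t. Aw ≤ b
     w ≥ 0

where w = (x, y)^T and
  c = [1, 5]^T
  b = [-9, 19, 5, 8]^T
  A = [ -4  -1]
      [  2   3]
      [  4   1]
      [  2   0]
One constraint requires 4x + y ≤ 5, while the constraint -4x - y ≤ -9 is equivalent to 4x + y ≥ 9. Together they would need 9 ≤ 4x + y ≤ 5, which is impossible since 9 > 5. No point satisfies all constraints.

The feasible region is empty; the LP is infeasible.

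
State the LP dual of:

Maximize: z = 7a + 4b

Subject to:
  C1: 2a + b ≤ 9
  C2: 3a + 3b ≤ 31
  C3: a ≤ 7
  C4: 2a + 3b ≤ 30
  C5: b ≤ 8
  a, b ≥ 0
Minimize: z = 9y1 + 31y2 + 7y3 + 30y4 + 8y5

Subject to:
  C1: -2y1 - 3y2 - y3 - 2y4 ≤ -7
  C2: -y1 - 3y2 - 3y4 - y5 ≤ -4
  y1, y2, y3, y4, y5 ≥ 0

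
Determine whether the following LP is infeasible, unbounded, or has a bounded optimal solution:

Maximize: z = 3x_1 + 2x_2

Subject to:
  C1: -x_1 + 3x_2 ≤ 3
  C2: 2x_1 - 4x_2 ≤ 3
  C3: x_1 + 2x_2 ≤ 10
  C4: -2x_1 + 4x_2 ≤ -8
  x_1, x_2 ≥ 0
C2 requires 2x_1 - 4x_2 ≤ 3, while C4 (-2x_1 + 4x_2 ≤ -8) is equivalent to 2x_1 - 4x_2 ≥ 8. Together they would need 8 ≤ 2x_1 - 4x_2 ≤ 3, which is impossible since 8 > 3. No point satisfies all constraints.

Infeasible: no point satisfies all constraints simultaneously.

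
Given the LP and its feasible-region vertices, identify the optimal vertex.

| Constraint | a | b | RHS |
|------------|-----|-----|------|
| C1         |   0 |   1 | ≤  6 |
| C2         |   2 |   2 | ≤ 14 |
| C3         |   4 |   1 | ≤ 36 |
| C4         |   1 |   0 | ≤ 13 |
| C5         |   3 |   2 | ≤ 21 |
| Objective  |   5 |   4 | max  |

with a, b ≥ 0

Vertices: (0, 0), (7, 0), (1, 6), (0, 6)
Evaluating z = 5a + 4b at each vertex:
  (0, 0): z = 0
  (7, 0): z = 35
  (1, 6): z = 29
  (0, 6): z = 24

The largest value is z = 35, attained at (7, 0).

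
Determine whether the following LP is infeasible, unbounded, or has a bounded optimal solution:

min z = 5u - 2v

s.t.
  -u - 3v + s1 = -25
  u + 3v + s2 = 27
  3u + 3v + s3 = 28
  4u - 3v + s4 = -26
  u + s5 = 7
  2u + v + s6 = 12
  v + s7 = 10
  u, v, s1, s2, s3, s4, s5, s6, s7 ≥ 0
The point (0, 9) satisfies every constraint, so the LP is feasible; the constraints give u ≤ 7 and v ≤ 10, which with u, v ≥ 0 keep the feasible region inside a bounded box. A feasible, bounded LP attains a finite optimum at a vertex.

Evaluating z = 5u - 2v at each vertex:
  (0, 8.667): z = -17.33
  (0.2, 8.933): z = -16.87
  (0, 9): z = -18

Bounded optimum: z* = -18 at (0, 9).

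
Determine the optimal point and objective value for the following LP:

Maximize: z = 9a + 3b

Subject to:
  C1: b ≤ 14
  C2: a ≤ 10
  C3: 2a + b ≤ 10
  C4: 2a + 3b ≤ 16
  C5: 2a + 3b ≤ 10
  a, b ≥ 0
Each vertex is the intersection of two constraint boundaries that also satisfies all remaining constraints:
  a = 0 and b = 0 → (0, 0)
  2a + b = 10 and 2a + 3b = 10 → (5, 0)
  2a + 3b = 10 and a = 0 → (0, 3.333)

Evaluating z = 9a + 3b at each vertex:
  (0, 0): z = 0
  (5, 0): z = 45
  (0, 3.333): z = 10

The maximum is at (5, 0) with z = 45.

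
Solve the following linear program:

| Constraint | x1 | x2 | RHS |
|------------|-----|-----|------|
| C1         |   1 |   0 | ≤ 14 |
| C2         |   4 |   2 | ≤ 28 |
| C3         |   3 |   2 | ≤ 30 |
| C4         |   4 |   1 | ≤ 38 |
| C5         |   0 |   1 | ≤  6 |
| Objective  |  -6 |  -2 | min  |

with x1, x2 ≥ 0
Each vertex is the intersection of two constraint boundaries that also satisfies all remaining constraints:
  x1 = 0 and x2 = 0 → (0, 0)
  4x1 + 2x2 = 28 and x2 = 0 → (7, 0)
  4x1 + 2x2 = 28 and x2 = 6 → (4, 6)
  x2 = 6 and x1 = 0 → (0, 6)

Evaluating z = -6x1 - 2x2 at each vertex:
  (0, 0): z = 0
  (7, 0): z = -42
  (4, 6): z = -36
  (0, 6): z = -12

The minimum is at (7, 0) with z = -42.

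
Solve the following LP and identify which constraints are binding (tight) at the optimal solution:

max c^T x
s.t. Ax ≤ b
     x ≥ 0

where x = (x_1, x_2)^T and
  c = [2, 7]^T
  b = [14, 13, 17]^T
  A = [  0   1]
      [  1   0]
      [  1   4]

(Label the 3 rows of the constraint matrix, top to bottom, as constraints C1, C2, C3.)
Optimal: x_1 = 13, x_2 = 1
Slack at optimum:
  C1: slack = 13
  C2: slack = 0 (binding)
  C3: slack = 0 (binding)
  x_1 ≥ 0: x_1 = 13
  x_2 ≥ 0: x_2 = 1
Binding constraints: C2, C3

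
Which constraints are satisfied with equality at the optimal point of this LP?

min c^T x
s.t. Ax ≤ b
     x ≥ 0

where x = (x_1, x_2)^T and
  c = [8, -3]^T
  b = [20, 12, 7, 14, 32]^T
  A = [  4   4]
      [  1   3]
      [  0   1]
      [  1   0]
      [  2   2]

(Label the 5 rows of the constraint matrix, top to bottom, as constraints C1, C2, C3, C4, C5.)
Optimal: x_1 = 0, x_2 = 4
Binding: C2, x_1 ≥ 0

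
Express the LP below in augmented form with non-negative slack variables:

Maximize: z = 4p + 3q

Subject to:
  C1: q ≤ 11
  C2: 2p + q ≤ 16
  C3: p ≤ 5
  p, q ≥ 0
max z = 4p + 3q

s.t.
  q + s1 = 11
  2p + q + s2 = 16
  p + s3 = 5
  p, q, s1, s2, s3 ≥ 0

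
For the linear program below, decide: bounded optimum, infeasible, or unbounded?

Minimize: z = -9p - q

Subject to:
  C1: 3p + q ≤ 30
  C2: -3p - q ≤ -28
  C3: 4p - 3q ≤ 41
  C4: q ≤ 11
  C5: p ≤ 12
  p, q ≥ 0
The point (10, 0) satisfies every constraint, so the LP is feasible; the constraints give p ≤ 12 and q ≤ 11, which with p, q ≥ 0 keep the feasible region inside a bounded box. A feasible, bounded LP attains a finite optimum at a vertex.

Feasible with finite optimum z* = -90 at (10, 0).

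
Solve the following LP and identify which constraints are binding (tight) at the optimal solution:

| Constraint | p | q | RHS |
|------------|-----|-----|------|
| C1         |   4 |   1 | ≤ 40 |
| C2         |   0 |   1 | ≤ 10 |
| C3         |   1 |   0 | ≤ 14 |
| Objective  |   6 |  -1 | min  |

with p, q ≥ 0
Optimal: p = 0, q = 10
Slack at optimum:
  C1: slack = 30
  C2: slack = 0 (binding)
  C3: slack = 14
  p ≥ 0: p = 0 (binding)
  q ≥ 0: q = 10
Binding constraints: C2, p ≥ 0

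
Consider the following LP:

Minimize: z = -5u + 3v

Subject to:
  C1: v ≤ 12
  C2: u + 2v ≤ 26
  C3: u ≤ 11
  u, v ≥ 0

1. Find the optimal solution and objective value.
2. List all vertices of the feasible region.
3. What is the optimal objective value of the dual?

1. u = 11, v = 0, z = -55
2. (0, 0), (11, 0), (11, 7.5), (2, 12), (0, 12)
3. -55 (by strong duality, equal to the primal optimum)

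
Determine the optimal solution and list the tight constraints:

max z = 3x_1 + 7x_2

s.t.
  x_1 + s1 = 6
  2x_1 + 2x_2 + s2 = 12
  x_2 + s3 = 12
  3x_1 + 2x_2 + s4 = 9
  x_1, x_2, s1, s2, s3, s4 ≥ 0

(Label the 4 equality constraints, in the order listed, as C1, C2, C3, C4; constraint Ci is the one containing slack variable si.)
Optimal: x_1 = 0, x_2 = 4.5
Slack at optimum:
  C1: slack = 6
  C2: slack = 3
  C3: slack = 7.5
  C4: slack = 0 (binding)
  x_1 ≥ 0: x_1 = 0 (binding)
  x_2 ≥ 0: x_2 = 4.5
Binding constraints: C4, x_1 ≥ 0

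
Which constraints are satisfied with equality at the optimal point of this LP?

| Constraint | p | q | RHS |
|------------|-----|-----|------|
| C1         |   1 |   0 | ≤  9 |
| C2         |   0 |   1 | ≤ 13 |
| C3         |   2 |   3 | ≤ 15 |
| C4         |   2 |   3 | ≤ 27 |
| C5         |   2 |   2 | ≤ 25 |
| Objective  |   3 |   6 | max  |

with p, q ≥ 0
Optimal: p = 0, q = 5
Binding: C3, p ≥ 0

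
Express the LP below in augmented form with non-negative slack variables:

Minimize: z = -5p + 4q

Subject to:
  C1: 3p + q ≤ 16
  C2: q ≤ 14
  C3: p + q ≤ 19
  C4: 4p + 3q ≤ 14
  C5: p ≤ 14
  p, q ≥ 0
min z = -5p + 4q

s.t.
  3p + q + s1 = 16
  q + s2 = 14
  p + q + s3 = 19
  4p + 3q + s4 = 14
  p + s5 = 14
  p, q, s1, s2, s3, s4, s5 ≥ 0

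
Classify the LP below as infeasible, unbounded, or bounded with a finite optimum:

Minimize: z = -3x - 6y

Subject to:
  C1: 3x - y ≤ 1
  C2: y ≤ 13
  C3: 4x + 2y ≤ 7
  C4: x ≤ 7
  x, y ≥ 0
The point (0, 3.5) satisfies every constraint, so the LP is feasible; the constraints give x ≤ 7 and y ≤ 13, which with x, y ≥ 0 keep the feasible region inside a bounded box. A feasible, bounded LP attains a finite optimum at a vertex.

Evaluating z = -3x - 6y at each vertex:
  (0, 0): z = 0
  (0.3333, 0): z = -1
  (0.9, 1.7): z = -12.9
  (0, 3.5): z = -21

Bounded optimum: z* = -21 at (0, 3.5).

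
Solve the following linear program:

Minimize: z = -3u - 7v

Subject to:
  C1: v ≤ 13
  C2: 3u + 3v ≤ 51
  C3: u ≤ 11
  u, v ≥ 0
Each vertex is the intersection of two constraint boundaries that also satisfies all remaining constraints:
  u = 0 and v = 0 → (0, 0)
  u = 11 and v = 0 → (11, 0)
  3u + 3v = 51 and u = 11 → (11, 6)
  v = 13 and 3u + 3v = 51 → (4, 13)
  v = 13 and u = 0 → (0, 13)

Evaluating z = -3u - 7v at each vertex:
  (0, 0): z = 0
  (11, 0): z = -33
  (11, 6): z = -75
  (4, 13): z = -103
  (0, 13): z = -91

The minimum is at (4, 13) with z = -103.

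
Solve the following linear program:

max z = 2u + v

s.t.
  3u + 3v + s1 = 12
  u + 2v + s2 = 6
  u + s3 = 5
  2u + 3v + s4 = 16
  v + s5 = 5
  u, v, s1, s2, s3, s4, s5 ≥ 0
u = 4, v = 0, z = 8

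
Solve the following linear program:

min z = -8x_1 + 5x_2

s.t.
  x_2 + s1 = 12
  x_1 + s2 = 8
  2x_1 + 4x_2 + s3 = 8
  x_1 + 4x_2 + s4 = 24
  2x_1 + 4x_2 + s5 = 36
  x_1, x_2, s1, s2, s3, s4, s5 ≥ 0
Each vertex is the intersection of two constraint boundaries that also satisfies all remaining constraints:
  x_1 = 0 and x_2 = 0 → (0, 0)
  2x_1 + 4x_2 = 8 and x_2 = 0 → (4, 0)
  2x_1 + 4x_2 = 8 and x_1 = 0 → (0, 2)

Evaluating z = -8x_1 + 5x_2 at each vertex:
  (0, 0): z = 0
  (4, 0): z = -32
  (0, 2): z = 10

The minimum is at (4, 0) with z = -32.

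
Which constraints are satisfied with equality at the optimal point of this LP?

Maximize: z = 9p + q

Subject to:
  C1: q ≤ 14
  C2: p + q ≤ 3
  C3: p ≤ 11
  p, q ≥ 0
Optimal: p = 3, q = 0
Binding: C2, q ≥ 0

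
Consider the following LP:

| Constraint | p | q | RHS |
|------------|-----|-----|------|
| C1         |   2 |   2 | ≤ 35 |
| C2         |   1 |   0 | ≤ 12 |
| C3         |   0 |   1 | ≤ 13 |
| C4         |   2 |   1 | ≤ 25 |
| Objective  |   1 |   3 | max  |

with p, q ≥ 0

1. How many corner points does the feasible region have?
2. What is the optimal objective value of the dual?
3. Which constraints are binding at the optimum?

1. 6
2. 43.5 (by strong duality, equal to the primal optimum)
3. C1, C3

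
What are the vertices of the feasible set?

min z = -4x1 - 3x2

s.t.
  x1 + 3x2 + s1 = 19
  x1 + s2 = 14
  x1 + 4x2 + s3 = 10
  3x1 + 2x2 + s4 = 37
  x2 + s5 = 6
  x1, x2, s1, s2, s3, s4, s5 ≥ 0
Each vertex is the intersection of two constraint boundaries that also satisfies all remaining constraints:
  x1 = 0 and x2 = 0 → (0, 0)
  x1 + 4x2 = 10 and x2 = 0 → (10, 0)
  x1 + 4x2 = 10 and x1 = 0 → (0, 2.5)

Vertices: (0, 0), (10, 0), (0, 2.5)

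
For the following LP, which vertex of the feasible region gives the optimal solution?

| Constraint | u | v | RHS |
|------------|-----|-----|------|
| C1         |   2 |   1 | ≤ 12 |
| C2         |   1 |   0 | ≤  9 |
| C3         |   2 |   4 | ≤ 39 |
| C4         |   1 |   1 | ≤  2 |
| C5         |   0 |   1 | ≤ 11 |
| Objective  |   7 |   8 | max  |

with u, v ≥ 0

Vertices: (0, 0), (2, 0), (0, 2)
(0, 2) with z = 16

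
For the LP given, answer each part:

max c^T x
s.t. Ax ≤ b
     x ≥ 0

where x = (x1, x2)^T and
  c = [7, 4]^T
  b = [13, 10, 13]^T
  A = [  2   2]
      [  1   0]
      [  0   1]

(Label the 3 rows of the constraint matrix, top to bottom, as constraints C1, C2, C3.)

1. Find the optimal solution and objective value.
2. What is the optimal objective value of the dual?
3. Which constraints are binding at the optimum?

1. x1 = 6.5, x2 = 0, z = 45.5
2. 45.5 (by strong duality, equal to the primal optimum)
3. C1, x2 ≥ 0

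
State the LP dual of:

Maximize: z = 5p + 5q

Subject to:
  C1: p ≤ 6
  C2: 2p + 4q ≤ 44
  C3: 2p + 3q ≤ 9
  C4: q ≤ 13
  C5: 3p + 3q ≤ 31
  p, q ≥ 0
Minimize: z = 6y1 + 44y2 + 9y3 + 13y4 + 31y5

Subject to:
  C1: -y1 - 2y2 - 2y3 - 3y5 ≤ -5
  C2: -4y2 - 3y3 - y4 - 3y5 ≤ -5
  y1, y2, y3, y4, y5 ≥ 0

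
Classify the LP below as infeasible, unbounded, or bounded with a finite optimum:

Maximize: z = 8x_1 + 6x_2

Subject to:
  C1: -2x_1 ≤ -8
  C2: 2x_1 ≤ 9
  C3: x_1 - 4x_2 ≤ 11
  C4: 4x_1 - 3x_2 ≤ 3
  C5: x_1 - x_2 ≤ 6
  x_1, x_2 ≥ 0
Feasible point: (4, 5) satisfies every constraint, so the LP is feasible.
Direction d = (0, 1): for each constraint row a, a·d ≤ 0 —
  (-2)(0) + (0)(1) = 0 ≤ 0
  (2)(0) + (0)(1) = 0 ≤ 0
  (1)(0) + (-4)(1) = -4 ≤ 0
  (4)(0) + (-3)(1) = -3 ≤ 0
  (1)(0) + (-1)(1) = -1 ≤ 0
and d ≥ 0, so (4, 5) + t·d stays feasible for every t ≥ 0. Along this ray z = 8x_1 + 6x_2 changes by 6 per unit t, so z → +∞.

Unbounded — the objective can increase without bound over the feasible region.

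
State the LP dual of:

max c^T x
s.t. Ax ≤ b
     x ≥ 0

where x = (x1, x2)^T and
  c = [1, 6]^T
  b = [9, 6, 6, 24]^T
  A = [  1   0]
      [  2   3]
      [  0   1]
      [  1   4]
Minimize: z = 9y1 + 6y2 + 6y3 + 24y4

Subject to:
  C1: -y1 - 2y2 - y4 ≤ -1
  C2: -3y2 - y3 - 4y4 ≤ -6
  y1, y2, y3, y4 ≥ 0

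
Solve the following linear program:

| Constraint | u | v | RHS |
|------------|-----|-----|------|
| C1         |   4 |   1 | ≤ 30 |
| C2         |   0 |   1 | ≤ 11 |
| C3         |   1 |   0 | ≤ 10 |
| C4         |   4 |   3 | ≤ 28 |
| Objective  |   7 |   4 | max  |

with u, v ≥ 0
u = 7, v = 0, z = 49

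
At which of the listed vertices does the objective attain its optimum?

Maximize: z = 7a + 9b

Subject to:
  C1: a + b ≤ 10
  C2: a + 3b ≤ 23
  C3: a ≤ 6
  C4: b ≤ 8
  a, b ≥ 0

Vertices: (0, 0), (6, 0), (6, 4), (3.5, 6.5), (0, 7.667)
Evaluating z = 7a + 9b at each vertex:
  (0, 0): z = 0
  (6, 0): z = 42
  (6, 4): z = 78
  (3.5, 6.5): z = 83
  (0, 7.667): z = 69

The largest value is z = 83, attained at (3.5, 6.5).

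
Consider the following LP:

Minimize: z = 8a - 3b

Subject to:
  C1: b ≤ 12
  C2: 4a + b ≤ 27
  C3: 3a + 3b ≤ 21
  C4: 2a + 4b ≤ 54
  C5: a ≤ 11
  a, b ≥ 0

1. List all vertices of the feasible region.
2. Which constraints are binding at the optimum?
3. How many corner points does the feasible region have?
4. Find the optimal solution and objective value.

1. (0, 0), (6.75, 0), (6.667, 0.3333), (0, 7)
2. C3, a ≥ 0
3. 4
4. a = 0, b = 7, z = -21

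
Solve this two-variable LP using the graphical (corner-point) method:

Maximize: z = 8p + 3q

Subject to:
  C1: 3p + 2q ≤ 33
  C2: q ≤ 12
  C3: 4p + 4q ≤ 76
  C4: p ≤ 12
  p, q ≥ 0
Each vertex is the intersection of two constraint boundaries that also satisfies all remaining constraints:
  p = 0 and q = 0 → (0, 0)
  3p + 2q = 33 and q = 0 → (11, 0)
  3p + 2q = 33 and q = 12 → (3, 12)
  q = 12 and p = 0 → (0, 12)

Evaluating z = 8p + 3q at each vertex:
  (0, 0): z = 0
  (11, 0): z = 88
  (3, 12): z = 60
  (0, 12): z = 36

The maximum is at (11, 0) with z = 88.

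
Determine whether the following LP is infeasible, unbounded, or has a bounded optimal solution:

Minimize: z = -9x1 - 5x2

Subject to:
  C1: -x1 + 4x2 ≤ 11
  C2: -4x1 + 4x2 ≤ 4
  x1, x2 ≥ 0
Feasible point: (0, 0) satisfies every constraint, so the LP is feasible.
Direction d = (1, 0): for each constraint row a, a·d ≤ 0 —
  (-1)(1) + (4)(0) = -1 ≤ 0
  (-4)(1) + (4)(0) = -4 ≤ 0
and d ≥ 0, so (0, 0) + t·d stays feasible for every t ≥ 0. Along this ray z = -9x1 - 5x2 changes by -9 per unit t, so z → −∞.

Unbounded: there is a feasible ray along which z → −∞.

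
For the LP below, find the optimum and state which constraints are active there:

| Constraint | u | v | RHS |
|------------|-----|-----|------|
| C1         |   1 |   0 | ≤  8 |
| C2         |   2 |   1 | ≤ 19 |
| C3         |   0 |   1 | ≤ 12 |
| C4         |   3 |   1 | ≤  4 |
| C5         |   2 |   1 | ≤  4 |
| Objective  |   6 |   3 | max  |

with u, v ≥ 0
Optimal: u = 0, v = 4
Slack at optimum:
  C1: slack = 8
  C2: slack = 15
  C3: slack = 8
  C4: slack = 0 (binding)
  C5: slack = 0 (binding)
  u ≥ 0: u = 0 (binding)
  v ≥ 0: v = 4
Binding constraints: C4, C5, u ≥ 0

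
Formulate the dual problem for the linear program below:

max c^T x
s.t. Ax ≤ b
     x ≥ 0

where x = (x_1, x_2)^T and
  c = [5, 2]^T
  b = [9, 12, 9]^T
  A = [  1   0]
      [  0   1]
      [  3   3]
Minimize: z = 9y1 + 12y2 + 9y3

Subject to:
  C1: -y1 - 3y3 ≤ -5
  C2: -y2 - 3y3 ≤ -2
  y1, y2, y3 ≥ 0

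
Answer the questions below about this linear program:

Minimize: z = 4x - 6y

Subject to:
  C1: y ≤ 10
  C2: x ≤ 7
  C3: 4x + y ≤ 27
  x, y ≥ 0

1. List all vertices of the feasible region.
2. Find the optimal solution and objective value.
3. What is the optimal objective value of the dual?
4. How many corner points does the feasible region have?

1. (0, 0), (6.75, 0), (4.25, 10), (0, 10)
2. x = 0, y = 10, z = -60
3. -60 (by strong duality, equal to the primal optimum)
4. 4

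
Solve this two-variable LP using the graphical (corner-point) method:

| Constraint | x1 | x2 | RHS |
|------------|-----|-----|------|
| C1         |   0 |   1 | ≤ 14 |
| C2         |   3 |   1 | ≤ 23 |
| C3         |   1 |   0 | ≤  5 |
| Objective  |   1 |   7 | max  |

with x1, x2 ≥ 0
x1 = 3, x2 = 14, z = 101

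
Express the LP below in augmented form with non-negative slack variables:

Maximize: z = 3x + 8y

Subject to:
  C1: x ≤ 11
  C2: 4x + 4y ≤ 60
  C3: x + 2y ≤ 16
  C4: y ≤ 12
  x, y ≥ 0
max z = 3x + 8y

s.t.
  x + s1 = 11
  4x + 4y + s2 = 60
  x + 2y + s3 = 16
  y + s4 = 12
  x, y, s1, s2, s3, s4 ≥ 0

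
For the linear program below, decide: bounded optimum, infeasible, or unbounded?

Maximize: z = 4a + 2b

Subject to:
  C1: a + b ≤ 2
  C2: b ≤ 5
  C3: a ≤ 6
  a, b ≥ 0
The point (2, 0) satisfies every constraint, so the LP is feasible; the constraints give a ≤ 6 and b ≤ 5, which with a, b ≥ 0 keep the feasible region inside a bounded box. A feasible, bounded LP attains a finite optimum at a vertex.

Evaluating z = 4a + 2b at each vertex:
  (0, 0): z = 0
  (2, 0): z = 8
  (0, 2): z = 4

The LP has an optimal solution: (2, 0) with z = 8.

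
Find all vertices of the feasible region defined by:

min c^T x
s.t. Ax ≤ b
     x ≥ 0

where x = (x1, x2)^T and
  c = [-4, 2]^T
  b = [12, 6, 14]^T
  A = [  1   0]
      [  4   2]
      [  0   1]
Each vertex is the intersection of two constraint boundaries that also satisfies all remaining constraints:
  x1 = 0 and x2 = 0 → (0, 0)
  4x1 + 2x2 = 6 and x2 = 0 → (1.5, 0)
  4x1 + 2x2 = 6 and x1 = 0 → (0, 3)

Vertices: (0, 0), (1.5, 0), (0, 3)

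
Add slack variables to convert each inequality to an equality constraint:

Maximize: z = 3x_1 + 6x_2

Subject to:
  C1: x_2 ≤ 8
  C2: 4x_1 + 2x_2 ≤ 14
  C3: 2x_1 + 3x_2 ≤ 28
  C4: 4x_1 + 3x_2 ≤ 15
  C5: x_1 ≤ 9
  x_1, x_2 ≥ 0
max z = 3x_1 + 6x_2

s.t.
  x_2 + s1 = 8
  4x_1 + 2x_2 + s2 = 14
  2x_1 + 3x_2 + s3 = 28
  4x_1 + 3x_2 + s4 = 15
  x_1 + s5 = 9
  x_1, x_2, s1, s2, s3, s4, s5 ≥ 0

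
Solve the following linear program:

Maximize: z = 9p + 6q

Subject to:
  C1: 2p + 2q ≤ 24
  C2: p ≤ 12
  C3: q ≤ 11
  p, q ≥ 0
Each vertex is the intersection of two constraint boundaries that also satisfies all remaining constraints:
  p = 0 and q = 0 → (0, 0)
  2p + 2q = 24 and p = 12 → (12, 0)
  2p + 2q = 24 and q = 11 → (1, 11)
  q = 11 and p = 0 → (0, 11)

Evaluating z = 9p + 6q at each vertex:
  (0, 0): z = 0
  (12, 0): z = 108
  (1, 11): z = 75
  (0, 11): z = 66

The maximum is at (12, 0) with z = 108.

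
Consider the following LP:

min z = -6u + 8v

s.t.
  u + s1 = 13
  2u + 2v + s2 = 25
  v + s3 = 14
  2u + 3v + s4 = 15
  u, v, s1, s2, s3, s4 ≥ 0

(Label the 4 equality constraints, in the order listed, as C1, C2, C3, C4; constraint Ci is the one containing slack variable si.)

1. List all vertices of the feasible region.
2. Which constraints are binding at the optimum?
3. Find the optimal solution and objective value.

1. (0, 0), (7.5, 0), (0, 5)
2. C4, v ≥ 0
3. u = 7.5, v = 0, z = -45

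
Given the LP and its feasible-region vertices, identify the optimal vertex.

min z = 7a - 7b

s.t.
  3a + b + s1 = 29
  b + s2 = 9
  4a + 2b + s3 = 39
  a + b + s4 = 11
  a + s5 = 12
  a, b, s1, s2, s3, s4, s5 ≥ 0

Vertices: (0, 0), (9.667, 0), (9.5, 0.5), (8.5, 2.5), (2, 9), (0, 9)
Evaluating z = 7a - 7b at each vertex:
  (0, 0): z = 0
  (9.667, 0): z = 67.67
  (9.5, 0.5): z = 63
  (8.5, 2.5): z = 42
  (2, 9): z = -49
  (0, 9): z = -63

The smallest value is z = -63, attained at (0, 9).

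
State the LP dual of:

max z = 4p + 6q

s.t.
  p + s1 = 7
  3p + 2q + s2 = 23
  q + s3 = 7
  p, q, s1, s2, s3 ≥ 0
Minimize: z = 7y1 + 23y2 + 7y3

Subject to:
  C1: -y1 - 3y2 ≤ -4
  C2: -2y2 - y3 ≤ -6
  y1, y2, y3 ≥ 0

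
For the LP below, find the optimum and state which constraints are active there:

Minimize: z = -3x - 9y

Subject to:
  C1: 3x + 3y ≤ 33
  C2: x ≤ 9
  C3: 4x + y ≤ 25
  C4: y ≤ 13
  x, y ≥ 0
Optimal: x = 0, y = 11
Binding: C1, x ≥ 0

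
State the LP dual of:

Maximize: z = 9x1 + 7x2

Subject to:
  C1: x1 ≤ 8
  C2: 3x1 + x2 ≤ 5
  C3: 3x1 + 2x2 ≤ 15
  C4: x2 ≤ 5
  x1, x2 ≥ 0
Minimize: z = 8y1 + 5y2 + 15y3 + 5y4

Subject to:
  C1: -y1 - 3y2 - 3y3 ≤ -9
  C2: -y2 - 2y3 - y4 ≤ -7
  y1, y2, y3, y4 ≥ 0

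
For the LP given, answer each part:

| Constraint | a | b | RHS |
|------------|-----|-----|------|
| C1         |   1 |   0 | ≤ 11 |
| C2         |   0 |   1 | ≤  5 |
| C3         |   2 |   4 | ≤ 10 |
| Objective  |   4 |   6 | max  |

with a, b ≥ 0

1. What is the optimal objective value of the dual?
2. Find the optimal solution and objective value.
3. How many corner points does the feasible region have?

1. 20 (by strong duality, equal to the primal optimum)
2. a = 5, b = 0, z = 20
3. 3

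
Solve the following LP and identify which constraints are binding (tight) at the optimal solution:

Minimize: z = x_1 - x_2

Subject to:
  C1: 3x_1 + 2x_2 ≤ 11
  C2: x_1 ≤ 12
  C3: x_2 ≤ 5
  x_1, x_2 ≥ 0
Optimal: x_1 = 0, x_2 = 5
Binding: C3, x_1 ≥ 0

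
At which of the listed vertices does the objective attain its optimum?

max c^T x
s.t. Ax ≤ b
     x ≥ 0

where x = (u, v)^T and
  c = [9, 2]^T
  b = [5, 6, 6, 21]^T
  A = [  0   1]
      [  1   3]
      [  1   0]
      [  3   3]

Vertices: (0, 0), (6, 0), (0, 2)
Evaluating z = 9u + 2v at each vertex:
  (0, 0): z = 0
  (6, 0): z = 54
  (0, 2): z = 4

The largest value is z = 54, attained at (6, 0).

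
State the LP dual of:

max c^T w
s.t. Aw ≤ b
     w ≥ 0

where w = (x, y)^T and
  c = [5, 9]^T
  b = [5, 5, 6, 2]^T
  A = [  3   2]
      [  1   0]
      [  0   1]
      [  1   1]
Minimize: z = 5y1 + 5y2 + 6y3 + 2y4

Subject to:
  C1: -3y1 - y2 - y4 ≤ -5
  C2: -2y1 - y3 - y4 ≤ -9
  y1, y2, y3, y4 ≥ 0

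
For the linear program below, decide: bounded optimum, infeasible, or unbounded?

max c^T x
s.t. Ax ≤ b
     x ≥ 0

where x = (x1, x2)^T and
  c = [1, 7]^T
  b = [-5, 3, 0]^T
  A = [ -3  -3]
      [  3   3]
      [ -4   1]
One constraint requires 3x1 + 3x2 ≤ 3, while the constraint -3x1 - 3x2 ≤ -5 is equivalent to 3x1 + 3x2 ≥ 5. Together they would need 5 ≤ 3x1 + 3x2 ≤ 3, which is impossible since 5 > 3. No point satisfies all constraints.

Infeasible: no point satisfies all constraints simultaneously.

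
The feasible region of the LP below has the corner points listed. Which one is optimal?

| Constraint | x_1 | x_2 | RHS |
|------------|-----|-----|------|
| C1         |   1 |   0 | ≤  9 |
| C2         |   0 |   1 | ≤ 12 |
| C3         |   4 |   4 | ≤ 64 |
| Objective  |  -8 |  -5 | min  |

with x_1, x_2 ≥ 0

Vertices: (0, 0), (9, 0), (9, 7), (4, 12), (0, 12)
Evaluating z = -8x_1 - 5x_2 at each vertex:
  (0, 0): z = 0
  (9, 0): z = -72
  (9, 7): z = -107
  (4, 12): z = -92
  (0, 12): z = -60

The smallest value is z = -107, attained at (9, 7).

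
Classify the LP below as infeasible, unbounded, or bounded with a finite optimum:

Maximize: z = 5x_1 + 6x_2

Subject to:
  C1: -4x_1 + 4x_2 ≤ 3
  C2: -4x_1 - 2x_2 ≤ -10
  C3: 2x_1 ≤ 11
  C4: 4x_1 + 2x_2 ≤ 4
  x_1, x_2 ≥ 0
C4 requires 4x_1 + 2x_2 ≤ 4, while C2 (-4x_1 - 2x_2 ≤ -10) is equivalent to 4x_1 + 2x_2 ≥ 10. Together they would need 10 ≤ 4x_1 + 2x_2 ≤ 4, which is impossible since 10 > 4. No point satisfies all constraints.

The feasible region is empty; the LP is infeasible.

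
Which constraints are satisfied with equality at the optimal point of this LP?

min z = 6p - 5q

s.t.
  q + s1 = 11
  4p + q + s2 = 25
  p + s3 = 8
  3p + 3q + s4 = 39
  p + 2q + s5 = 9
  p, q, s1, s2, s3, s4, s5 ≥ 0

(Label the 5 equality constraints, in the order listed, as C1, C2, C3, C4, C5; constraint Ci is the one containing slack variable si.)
Optimal: p = 0, q = 4.5
Binding: C5, p ≥ 0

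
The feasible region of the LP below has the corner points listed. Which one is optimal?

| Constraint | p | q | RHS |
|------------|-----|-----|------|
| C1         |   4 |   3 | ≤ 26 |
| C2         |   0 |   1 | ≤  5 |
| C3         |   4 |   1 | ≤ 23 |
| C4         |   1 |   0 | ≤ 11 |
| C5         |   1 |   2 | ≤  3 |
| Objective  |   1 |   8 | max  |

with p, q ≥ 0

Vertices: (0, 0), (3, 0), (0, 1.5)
Evaluating z = p + 8q at each vertex:
  (0, 0): z = 0
  (3, 0): z = 3
  (0, 1.5): z = 12

The largest value is z = 12, attained at (0, 1.5).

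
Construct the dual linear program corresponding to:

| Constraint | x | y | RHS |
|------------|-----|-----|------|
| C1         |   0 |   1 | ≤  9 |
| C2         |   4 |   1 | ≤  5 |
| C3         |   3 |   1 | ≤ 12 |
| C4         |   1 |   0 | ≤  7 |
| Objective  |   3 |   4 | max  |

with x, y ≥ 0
Minimize: z = 9y1 + 5y2 + 12y3 + 7y4

Subject to:
  C1: -4y2 - 3y3 - y4 ≤ -3
  C2: -y1 - y2 - y3 ≤ -4
  y1, y2, y3, y4 ≥ 0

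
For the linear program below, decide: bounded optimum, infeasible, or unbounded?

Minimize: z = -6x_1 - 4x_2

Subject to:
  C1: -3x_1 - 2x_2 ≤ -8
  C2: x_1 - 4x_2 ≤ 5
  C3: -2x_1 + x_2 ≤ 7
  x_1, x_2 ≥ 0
Feasible point: (2, 1) satisfies every constraint, so the LP is feasible.
Direction d = (1, 1): for each constraint row a, a·d ≤ 0 —
  (-3)(1) + (-2)(1) = -5 ≤ 0
  (1)(1) + (-4)(1) = -3 ≤ 0
  (-2)(1) + (1)(1) = -1 ≤ 0
and d ≥ 0, so (2, 1) + t·d stays feasible for every t ≥ 0. Along this ray z = -6x_1 - 4x_2 changes by -10 per unit t, so z → −∞.

The LP is unbounded; z can be made arbitrarily small.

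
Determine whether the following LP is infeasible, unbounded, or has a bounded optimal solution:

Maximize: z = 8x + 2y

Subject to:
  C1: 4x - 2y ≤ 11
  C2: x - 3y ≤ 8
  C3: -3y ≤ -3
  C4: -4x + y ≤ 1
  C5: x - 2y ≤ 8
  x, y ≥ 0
Feasible point: (0, 1) satisfies every constraint, so the LP is feasible.
Direction d = (1, 2): for each constraint row a, a·d ≤ 0 —
  (4)(1) + (-2)(2) = 0 ≤ 0
  (1)(1) + (-3)(2) = -5 ≤ 0
  (0)(1) + (-3)(2) = -6 ≤ 0
  (-4)(1) + (1)(2) = -2 ≤ 0
  (1)(1) + (-2)(2) = -3 ≤ 0
and d ≥ 0, so (0, 1) + t·d stays feasible for every t ≥ 0. Along this ray z = 8x + 2y changes by 12 per unit t, so z → +∞.

Unbounded: there is a feasible ray along which z → +∞.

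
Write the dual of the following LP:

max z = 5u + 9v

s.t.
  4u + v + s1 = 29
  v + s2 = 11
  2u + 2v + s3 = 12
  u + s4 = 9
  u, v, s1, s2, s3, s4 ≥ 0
Minimize: z = 29y1 + 11y2 + 12y3 + 9y4

Subject to:
  C1: -4y1 - 2y3 - y4 ≤ -5
  C2: -y1 - y2 - 2y3 ≤ -9
  y1, y2, y3, y4 ≥ 0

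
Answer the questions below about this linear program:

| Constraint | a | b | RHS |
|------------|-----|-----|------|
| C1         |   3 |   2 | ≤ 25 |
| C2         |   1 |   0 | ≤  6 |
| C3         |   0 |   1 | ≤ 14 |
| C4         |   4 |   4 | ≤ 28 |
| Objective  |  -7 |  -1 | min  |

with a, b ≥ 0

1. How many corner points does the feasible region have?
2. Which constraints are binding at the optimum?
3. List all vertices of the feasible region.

1. 4
2. C2, C4
3. (0, 0), (6, 0), (6, 1), (0, 7)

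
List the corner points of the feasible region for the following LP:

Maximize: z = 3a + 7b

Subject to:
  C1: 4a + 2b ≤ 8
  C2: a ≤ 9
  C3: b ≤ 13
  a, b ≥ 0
Each vertex is the intersection of two constraint boundaries that also satisfies all remaining constraints:
  a = 0 and b = 0 → (0, 0)
  4a + 2b = 8 and b = 0 → (2, 0)
  4a + 2b = 8 and a = 0 → (0, 4)

Vertices: (0, 0), (2, 0), (0, 4)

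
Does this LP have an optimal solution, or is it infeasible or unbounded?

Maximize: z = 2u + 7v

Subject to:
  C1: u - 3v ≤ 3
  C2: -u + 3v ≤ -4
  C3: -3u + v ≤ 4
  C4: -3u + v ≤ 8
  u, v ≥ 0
C1 requires u - 3v ≤ 3, while C2 (-u + 3v ≤ -4) is equivalent to u - 3v ≥ 4. Together they would need 4 ≤ u - 3v ≤ 3, which is impossible since 4 > 3. No point satisfies all constraints.

Infeasible — the constraint set is empty.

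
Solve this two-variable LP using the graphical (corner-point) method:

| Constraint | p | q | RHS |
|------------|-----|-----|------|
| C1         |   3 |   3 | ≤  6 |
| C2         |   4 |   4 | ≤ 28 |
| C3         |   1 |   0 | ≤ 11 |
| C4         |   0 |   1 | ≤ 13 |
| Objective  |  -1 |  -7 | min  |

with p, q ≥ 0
p = 0, q = 2, z = -14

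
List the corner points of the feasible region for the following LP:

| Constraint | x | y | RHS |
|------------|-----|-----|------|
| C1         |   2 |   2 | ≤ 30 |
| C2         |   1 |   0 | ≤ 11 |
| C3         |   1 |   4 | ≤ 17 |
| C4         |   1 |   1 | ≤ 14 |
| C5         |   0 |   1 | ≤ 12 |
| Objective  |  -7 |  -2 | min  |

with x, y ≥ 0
Each vertex is the intersection of two constraint boundaries that also satisfies all remaining constraints:
  x = 0 and y = 0 → (0, 0)
  x = 11 and y = 0 → (11, 0)
  x = 11 and x + 4y = 17 → (11, 1.5)
  x + 4y = 17 and x = 0 → (0, 4.25)

Vertices: (0, 0), (11, 0), (11, 1.5), (0, 4.25)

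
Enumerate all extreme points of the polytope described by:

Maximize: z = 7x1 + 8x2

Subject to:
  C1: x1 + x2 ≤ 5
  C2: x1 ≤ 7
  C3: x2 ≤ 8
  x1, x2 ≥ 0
Each vertex is the intersection of two constraint boundaries that also satisfies all remaining constraints:
  x1 = 0 and x2 = 0 → (0, 0)
  x1 + x2 = 5 and x2 = 0 → (5, 0)
  x1 + x2 = 5 and x1 = 0 → (0, 5)

Vertices: (0, 0), (5, 0), (0, 5)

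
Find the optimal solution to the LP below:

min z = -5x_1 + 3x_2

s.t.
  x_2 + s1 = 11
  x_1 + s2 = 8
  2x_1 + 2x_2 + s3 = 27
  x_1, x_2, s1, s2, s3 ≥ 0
x_1 = 8, x_2 = 0, z = -40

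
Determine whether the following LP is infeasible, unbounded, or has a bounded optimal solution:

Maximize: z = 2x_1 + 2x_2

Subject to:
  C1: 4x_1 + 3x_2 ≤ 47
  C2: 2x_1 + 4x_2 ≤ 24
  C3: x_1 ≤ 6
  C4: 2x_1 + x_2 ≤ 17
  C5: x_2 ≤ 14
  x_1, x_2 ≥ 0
The point (6, 3) satisfies every constraint, so the LP is feasible; the constraints give x_1 ≤ 6 and x_2 ≤ 14, which with x_1, x_2 ≥ 0 keep the feasible region inside a bounded box. A feasible, bounded LP attains a finite optimum at a vertex.

Evaluating z = 2x_1 + 2x_2 at each vertex:
  (0, 0): z = 0
  (6, 0): z = 12
  (6, 3): z = 18
  (0, 6): z = 12

The LP has an optimal solution: (6, 3) with z = 18.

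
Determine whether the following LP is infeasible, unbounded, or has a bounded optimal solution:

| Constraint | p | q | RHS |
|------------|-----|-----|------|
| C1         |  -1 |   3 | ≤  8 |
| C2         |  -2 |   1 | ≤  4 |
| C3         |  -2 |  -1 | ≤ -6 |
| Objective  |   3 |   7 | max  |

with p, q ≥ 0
Feasible point: (3, 0) satisfies every constraint, so the LP is feasible.
Direction d = (1, 0): for each constraint row a, a·d ≤ 0 —
  (-1)(1) + (3)(0) = -1 ≤ 0
  (-2)(1) + (1)(0) = -2 ≤ 0
  (-2)(1) + (-1)(0) = -2 ≤ 0
and d ≥ 0, so (3, 0) + t·d stays feasible for every t ≥ 0. Along this ray z = 3p + 7q changes by 3 per unit t, so z → +∞.

The LP is unbounded; z can be made arbitrarily large.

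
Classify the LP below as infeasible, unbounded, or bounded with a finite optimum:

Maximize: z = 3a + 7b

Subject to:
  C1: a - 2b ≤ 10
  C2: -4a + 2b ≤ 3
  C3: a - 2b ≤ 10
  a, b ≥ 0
Feasible point: (0, 0) satisfies every constraint, so the LP is feasible.
Direction d = (1, 1): for each constraint row a, a·d ≤ 0 —
  (1)(1) + (-2)(1) = -1 ≤ 0
  (-4)(1) + (2)(1) = -2 ≤ 0
  (1)(1) + (-2)(1) = -1 ≤ 0
and d ≥ 0, so (0, 0) + t·d stays feasible for every t ≥ 0. Along this ray z = 3a + 7b changes by 10 per unit t, so z → +∞.

The LP is unbounded; z can be made arbitrarily large.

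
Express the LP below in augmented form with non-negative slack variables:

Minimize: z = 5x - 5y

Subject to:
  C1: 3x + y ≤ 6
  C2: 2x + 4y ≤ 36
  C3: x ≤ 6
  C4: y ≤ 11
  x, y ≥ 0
min z = 5x - 5y

s.t.
  3x + y + s1 = 6
  2x + 4y + s2 = 36
  x + s3 = 6
  y + s4 = 11
  x, y, s1, s2, s3, s4 ≥ 0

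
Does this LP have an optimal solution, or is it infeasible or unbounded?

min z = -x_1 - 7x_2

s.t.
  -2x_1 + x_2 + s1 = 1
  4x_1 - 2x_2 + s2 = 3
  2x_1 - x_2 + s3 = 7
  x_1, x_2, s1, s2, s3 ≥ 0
Feasible point: (0, 0) satisfies every constraint, so the LP is feasible.
Direction d = (1, 2): for each constraint row a, a·d ≤ 0 —
  (-2)(1) + (1)(2) = 0 ≤ 0
  (4)(1) + (-2)(2) = 0 ≤ 0
  (2)(1) + (-1)(2) = 0 ≤ 0
and d ≥ 0, so (0, 0) + t·d stays feasible for every t ≥ 0. Along this ray z = -x_1 - 7x_2 changes by -15 per unit t, so z → −∞.

Unbounded — the objective can decrease without bound over the feasible region.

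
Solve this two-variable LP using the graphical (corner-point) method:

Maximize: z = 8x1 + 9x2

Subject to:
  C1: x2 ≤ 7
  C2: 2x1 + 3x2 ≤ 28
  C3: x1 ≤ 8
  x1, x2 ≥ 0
x1 = 8, x2 = 4, z = 100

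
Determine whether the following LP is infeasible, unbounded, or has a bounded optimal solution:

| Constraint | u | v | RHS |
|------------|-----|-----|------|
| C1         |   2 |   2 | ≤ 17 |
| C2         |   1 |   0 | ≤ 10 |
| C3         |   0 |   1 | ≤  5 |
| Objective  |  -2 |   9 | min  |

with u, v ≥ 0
The point (8.5, 0) satisfies every constraint, so the LP is feasible; the constraints give u ≤ 10 and v ≤ 5, which with u, v ≥ 0 keep the feasible region inside a bounded box. A feasible, bounded LP attains a finite optimum at a vertex.

Evaluating z = -2u + 9v at each vertex:
  (0, 0): z = 0
  (8.5, 0): z = -17
  (3.5, 5): z = 38
  (0, 5): z = 45

The LP has an optimal solution: (8.5, 0) with z = -17.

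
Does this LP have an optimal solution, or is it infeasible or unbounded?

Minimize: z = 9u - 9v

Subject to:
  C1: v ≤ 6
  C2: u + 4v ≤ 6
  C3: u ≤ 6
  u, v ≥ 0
The point (0, 1.5) satisfies every constraint, so the LP is feasible; the constraints give u ≤ 6 and v ≤ 6, which with u, v ≥ 0 keep the feasible region inside a bounded box. A feasible, bounded LP attains a finite optimum at a vertex.

The LP has an optimal solution: (0, 1.5) with z = -13.5.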